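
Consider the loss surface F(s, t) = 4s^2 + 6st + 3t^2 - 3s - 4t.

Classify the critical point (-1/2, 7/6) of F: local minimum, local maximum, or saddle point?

The Hessian of F is constant: H = [[8, 6], [6, 6]].
det(H) = 8·6 − 6² = 12.
det(H) > 0 and tr(H) = 14 > 0, so H is positive definite and the point is a local minimum.

local minimum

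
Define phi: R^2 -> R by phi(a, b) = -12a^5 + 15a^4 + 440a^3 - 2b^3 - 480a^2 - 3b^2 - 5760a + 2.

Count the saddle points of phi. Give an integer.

4

phi separates as a function of a plus a function of b, so ∇phi=0 decouples.
∂phi/∂a = -60(a - 4)(a - 3)(a + 2)(a + 4) = 0 at a ∈ {-4, -2, 3, 4}; ∂phi/∂b = -6b(b + 1) = 0 at b ∈ {-1, 0}.
The Hessian is diagonal: diag(phi_aa, phi_bb). Second derivatives: phi_aa(-4)=6720, phi_aa(-2)=-3600, phi_aa(3)=2100, phi_aa(4)=-2880; phi_bb(-1)=6, phi_bb(0)=-6.
Saddle points occur where the two diagonal entries have opposite signs: (-4, 0), (-2, -1), (3, 0), (4, -1). Count: 4.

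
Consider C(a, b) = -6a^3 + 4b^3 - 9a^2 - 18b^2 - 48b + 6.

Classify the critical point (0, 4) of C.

saddle point

The mixed partial ∂²C/∂a∂b is 0, so the Hessian at any point is diag(C_aa, C_bb) = diag(-18(2a + 1), 12(2b - 3)).
At (0, 4): H = diag(-18, 60).
The eigenvalues have opposite signs, so H is indefinite: a saddle point.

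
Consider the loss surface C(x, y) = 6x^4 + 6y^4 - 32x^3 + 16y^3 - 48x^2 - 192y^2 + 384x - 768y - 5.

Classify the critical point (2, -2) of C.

The mixed partial ∂²C/∂x∂y is 0, so the Hessian at any point is diag(C_xx, C_yy) = diag(24(3x^2 - 8x - 4), 24(3y^2 + 4y - 16)).
At (2, -2): H = diag(-192, -288).
Both eigenvalues are negative, so H is negative definite: a local maximum.

local maximum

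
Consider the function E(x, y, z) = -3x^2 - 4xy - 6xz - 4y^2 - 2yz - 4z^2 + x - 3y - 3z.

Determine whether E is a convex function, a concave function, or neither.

concave

E is quadratic, so its Hessian is the constant matrix H = [[-6, -4, -6], [-4, -8, -2], [-6, -2, -8]].
Leading principal minors: -6, 32, -40.
Signs alternate −, +, − ⇒ H ≺ 0 ⇒ concave.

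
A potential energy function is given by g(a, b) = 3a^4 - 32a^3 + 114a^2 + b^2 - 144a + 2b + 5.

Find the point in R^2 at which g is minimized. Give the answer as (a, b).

g(a,b) separates as P(a) + Q(b) + 5, so its minimum is min P + min Q + 5.
P'(a) = 12(a - 4)(a - 3)(a - 1) vanishes at a ∈ {1, 3, 4}; Q'(b) = 2b + 2 vanishes at b ∈ {-1}.
Local minima of P (where P''>0): P(1)=-59, P(4)=-32. Local minima of Q: Q(-1)=-1.
So the global minimum of g is P(1) + Q(-1) + 5 = -59 − 1 + 5 = -55, attained at (1, -1).

(1, -1)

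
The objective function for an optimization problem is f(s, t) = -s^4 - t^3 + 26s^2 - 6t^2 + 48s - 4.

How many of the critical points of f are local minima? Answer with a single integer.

1

f separates as a function of s plus a function of t, so ∇f=0 decouples.
∂f/∂s = -4(s - 4)(s + 1)(s + 3) = 0 at s ∈ {-3, -1, 4}; ∂f/∂t = -3t(t + 4) = 0 at t ∈ {-4, 0}.
The Hessian is diagonal: diag(f_ss, f_tt). Second derivatives: f_ss(-3)=-56, f_ss(-1)=40, f_ss(4)=-140; f_tt(-4)=12, f_tt(0)=-12.
Local minima occur where both diagonal entries positive: (-1, -4). Count: 1.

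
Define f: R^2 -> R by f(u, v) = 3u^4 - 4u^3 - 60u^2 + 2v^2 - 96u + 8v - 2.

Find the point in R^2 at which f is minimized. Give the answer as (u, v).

(4, -2)

f(u,v) separates as P(u) + Q(v) − 2, so its minimum is min P + min Q − 2.
P'(u) = 12(u - 4)(u + 1)(u + 2) vanishes at u ∈ {-2, -1, 4}; Q'(v) = 4v + 8 vanishes at v ∈ {-2}.
Local minima of P (where P''>0): P(-2)=32, P(4)=-832. Local minima of Q: Q(-2)=-8.
So the global minimum of f is P(4) + Q(-2) − 2 = -832 − 8 − 2 = -842, attained at (4, -2).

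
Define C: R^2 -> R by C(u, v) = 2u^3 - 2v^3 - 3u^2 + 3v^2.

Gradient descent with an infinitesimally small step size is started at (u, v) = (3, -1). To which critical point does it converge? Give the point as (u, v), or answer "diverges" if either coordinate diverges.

C is separable, so gradient descent decouples: u follows -∂C/∂u, v follows -∂C/∂v.
∂C/∂u = 6u(u - 1); at u=3 this is 36, so u decreases.
∂C/∂v = -6v(v - 1); at v=-1 this is -12, so v increases.
u converges to its nearest critical value 1 (a local min of the u-part); v converges to 0. The iterate converges to (1, 0).

(1, 0)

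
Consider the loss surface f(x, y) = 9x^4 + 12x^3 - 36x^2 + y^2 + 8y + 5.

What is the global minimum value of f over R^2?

-107

f(x,y) separates as P(x) + Q(y) + 5, so its minimum is min P + min Q + 5.
P'(x) = 36x(x - 1)(x + 2) vanishes at x ∈ {-2, 0, 1}; Q'(y) = 2y + 8 vanishes at y ∈ {-4}.
Local minima of P (where P''>0): P(-2)=-96, P(1)=-15. Local minima of Q: Q(-4)=-16.
So the global minimum of f is P(-2) + Q(-4) + 5 = -96 − 16 + 5 = -107, attained at (-2, -4).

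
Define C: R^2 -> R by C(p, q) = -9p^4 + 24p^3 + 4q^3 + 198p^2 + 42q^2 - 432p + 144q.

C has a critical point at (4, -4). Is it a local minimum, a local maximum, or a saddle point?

local maximum

The mixed partial ∂²C/∂p∂q is 0, so the Hessian at any point is diag(C_pp, C_qq) = diag(36(-3p^2 + 4p + 11), 12(2q + 7)).
At (4, -4): H = diag(-756, -12).
Both eigenvalues are negative, so H is negative definite: a local maximum.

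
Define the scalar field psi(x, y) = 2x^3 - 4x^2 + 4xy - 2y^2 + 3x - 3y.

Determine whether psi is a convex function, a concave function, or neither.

neither

The term 2x^3 is cubic, so the Hessian is not constant.
∂²psi/∂x² = 12x - 8, which takes both signs as x varies (negative for sufficiently negative x). A diagonal entry of the Hessian changing sign means the Hessian is neither positive- nor negative-semidefinite on all of R^2.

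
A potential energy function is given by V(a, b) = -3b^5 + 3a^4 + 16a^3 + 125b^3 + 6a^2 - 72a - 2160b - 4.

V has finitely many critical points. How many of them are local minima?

V separates as a function of a plus a function of b, so ∇V=0 decouples.
∂V/∂a = 12(a - 1)(a + 2)(a + 3) = 0 at a ∈ {-3, -2, 1}; ∂V/∂b = -15(b - 4)(b - 3)(b + 3)(b + 4) = 0 at b ∈ {-4, -3, 3, 4}.
The Hessian is diagonal: diag(V_aa, V_bb). Second derivatives: V_aa(-3)=48, V_aa(-2)=-36, V_aa(1)=144; V_bb(-4)=840, V_bb(-3)=-630, V_bb(3)=630, V_bb(4)=-840.
Local minima occur where both diagonal entries positive: (-3, -4), (-3, 3), (1, -4), (1, 3). Count: 4.

4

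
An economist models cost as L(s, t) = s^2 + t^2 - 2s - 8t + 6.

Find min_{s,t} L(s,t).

-11

L(s,t) separates as P(s) + Q(t) + 6, so its minimum is min P + min Q + 6.
P'(s) = 2s - 2 vanishes at s ∈ {1}; Q'(t) = 2(t - 4) vanishes at t ∈ {4}.
Local minima of P (where P''>0): P(1)=-1. Local minima of Q: Q(4)=-16.
So the global minimum of L is P(1) + Q(4) + 6 = -1 − 16 + 6 = -11, attained at (1, 4).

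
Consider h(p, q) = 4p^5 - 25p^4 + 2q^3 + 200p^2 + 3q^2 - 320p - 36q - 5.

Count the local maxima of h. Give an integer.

h separates as a function of p plus a function of q, so ∇h=0 decouples.
∂h/∂p = 20(p - 4)(p - 2)(p - 1)(p + 2) = 0 at p ∈ {-2, 1, 2, 4}; ∂h/∂q = 6(q - 2)(q + 3) = 0 at q ∈ {-3, 2}.
The Hessian is diagonal: diag(h_pp, h_qq). Second derivatives: h_pp(-2)=-1440, h_pp(1)=180, h_pp(2)=-160, h_pp(4)=720; h_qq(-3)=-30, h_qq(2)=30.
Local maxima occur where both diagonal entries negative: (-2, -3), (2, -3). Count: 2.

2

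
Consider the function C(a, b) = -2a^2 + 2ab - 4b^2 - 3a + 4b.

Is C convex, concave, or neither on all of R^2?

C is quadratic, so its Hessian is the constant matrix H = [[-4, 2], [2, -8]].
det(H) = 28, tr(H) = -12.
det(H) > 0 and tr(H) < 0, so H is negative definite everywhere: concave.

concave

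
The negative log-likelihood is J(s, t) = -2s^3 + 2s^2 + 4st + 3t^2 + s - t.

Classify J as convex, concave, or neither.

neither

The term -2s^3 is cubic, so the Hessian is not constant.
∂²J/∂s² = -12s + 4, which takes both signs as s varies (negative for sufficiently large s). A diagonal entry of the Hessian changing sign means the Hessian is neither positive- nor negative-semidefinite on all of R^2.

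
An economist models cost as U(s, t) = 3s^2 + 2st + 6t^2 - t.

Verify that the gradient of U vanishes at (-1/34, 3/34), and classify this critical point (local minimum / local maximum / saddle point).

local minimum

∇U = (6s + 2t, 2s + 12t - 1); substituting (-1/34, 3/34) gives ∇U = (0, 0), so (-1/34, 3/34) is indeed a critical point.
The Hessian of U is constant: H = [[6, 2], [2, 12]].
det(H) = 6·12 − 2² = 68.
det(H) > 0 and tr(H) = 18 > 0, so H is positive definite and the point is a local minimum.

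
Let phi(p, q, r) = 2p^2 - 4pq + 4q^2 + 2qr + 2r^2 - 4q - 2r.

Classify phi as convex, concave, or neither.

convex

phi is quadratic, so its Hessian is the constant matrix H = [[4, -4, 0], [-4, 8, 2], [0, 2, 4]].
Leading principal minors: 4, 16, 48.
All positive ⇒ H ≻ 0 ⇒ convex.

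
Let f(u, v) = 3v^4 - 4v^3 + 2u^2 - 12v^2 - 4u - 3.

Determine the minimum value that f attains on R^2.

-37

f(u,v) separates as P(u) + Q(v) − 3, so its minimum is min P + min Q − 3.
P'(u) = 4u - 4 vanishes at u ∈ {1}; Q'(v) = 12v(v - 2)(v + 1) vanishes at v ∈ {-1, 0, 2}.
Local minima of P (where P''>0): P(1)=-2. Local minima of Q: Q(-1)=-5, Q(2)=-32.
So the global minimum of f is P(1) + Q(2) − 3 = -2 − 32 − 3 = -37, attained at (1, 2).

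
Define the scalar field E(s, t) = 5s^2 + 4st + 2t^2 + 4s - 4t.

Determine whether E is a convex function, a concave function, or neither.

E is quadratic, so its Hessian is the constant matrix H = [[10, 4], [4, 4]].
det(H) = 24, tr(H) = 14.
det(H) > 0 and tr(H) > 0, so H is positive definite everywhere: convex.

convex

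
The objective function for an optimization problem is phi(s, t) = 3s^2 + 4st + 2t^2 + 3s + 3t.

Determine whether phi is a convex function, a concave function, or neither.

convex

phi is quadratic, so its Hessian is the constant matrix H = [[6, 4], [4, 4]].
det(H) = 8, tr(H) = 10.
det(H) > 0 and tr(H) > 0, so H is positive definite everywhere: convex.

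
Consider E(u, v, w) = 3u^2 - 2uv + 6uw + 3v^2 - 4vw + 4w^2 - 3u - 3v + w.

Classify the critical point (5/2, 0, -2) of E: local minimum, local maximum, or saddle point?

The Hessian is constant: H = [[6, -2, 6], [-2, 6, -4], [6, -4, 8]].
Leading principal minors: Δ₁ = 6, Δ₂ = 32, Δ₃ = 40.
All leading minors are positive, so H is positive definite: a local minimum.

local minimum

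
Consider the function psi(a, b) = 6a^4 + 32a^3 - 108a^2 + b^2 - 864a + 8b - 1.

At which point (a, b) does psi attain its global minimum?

psi(a,b) separates as P(a) + Q(b) − 1, so its minimum is min P + min Q − 1.
P'(a) = 24(a - 3)(a + 3)(a + 4) vanishes at a ∈ {-4, -3, 3}; Q'(b) = 2b + 8 vanishes at b ∈ {-4}.
Local minima of P (where P''>0): P(-4)=1216, P(3)=-2214. Local minima of Q: Q(-4)=-16.
So the global minimum of psi is P(3) + Q(-4) − 1 = -2214 − 16 − 1 = -2231, attained at (3, -4).

(3, -4)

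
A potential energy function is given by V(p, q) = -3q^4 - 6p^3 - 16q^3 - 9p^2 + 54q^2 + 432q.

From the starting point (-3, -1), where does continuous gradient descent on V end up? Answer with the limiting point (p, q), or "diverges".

V is separable, so gradient descent decouples: p follows -∂V/∂p, q follows -∂V/∂q.
∂V/∂p = -18p(p + 1); at p=-3 this is -108, so p increases.
∂V/∂q = -12(q - 3)(q + 3)(q + 4); at q=-1 this is 288, so q decreases.
p converges to its nearest critical value -1 (a local min of the p-part); q converges to -3. The iterate converges to (-1, -3).

(-1, -3)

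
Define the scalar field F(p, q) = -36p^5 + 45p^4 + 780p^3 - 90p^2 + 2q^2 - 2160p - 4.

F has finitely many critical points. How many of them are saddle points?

F separates as a function of p plus a function of q, so ∇F=0 decouples.
∂F/∂p = -180(p - 4)(p - 1)(p + 1)(p + 3) = 0 at p ∈ {-3, -1, 1, 4}; ∂F/∂q = 4q = 0 at q ∈ {0}.
The Hessian is diagonal: diag(F_pp, F_qq). Second derivatives: F_pp(-3)=10080, F_pp(-1)=-3600, F_pp(1)=4320, F_pp(4)=-18900; F_qq(0)=4.
Saddle points occur where the two diagonal entries have opposite signs: (-1, 0), (4, 0). Count: 2.

2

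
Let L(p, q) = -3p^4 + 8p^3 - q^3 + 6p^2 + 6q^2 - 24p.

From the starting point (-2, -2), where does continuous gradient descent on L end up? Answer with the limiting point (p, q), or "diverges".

L is separable, so gradient descent decouples: p follows -∂L/∂p, q follows -∂L/∂q.
∂L/∂p = -12(p - 2)(p - 1)(p + 1); at p=-2 this is 144, so p decreases.
∂L/∂q = -3q(q - 4); at q=-2 this is -36, so q increases.
The p-coordinate has no critical point in that direction and runs off to infinity.

diverges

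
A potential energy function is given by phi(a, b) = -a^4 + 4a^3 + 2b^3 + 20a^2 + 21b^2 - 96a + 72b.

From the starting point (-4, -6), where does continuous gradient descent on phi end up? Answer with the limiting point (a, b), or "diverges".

diverges

phi is separable, so gradient descent decouples: a follows -∂phi/∂a, b follows -∂phi/∂b.
∂phi/∂a = -4(a - 4)(a - 2)(a + 3); at a=-4 this is 192, so a decreases.
∂phi/∂b = 6(b + 3)(b + 4); at b=-6 this is 36, so b decreases.
The a-coordinate has no critical point in that direction and runs off to infinity.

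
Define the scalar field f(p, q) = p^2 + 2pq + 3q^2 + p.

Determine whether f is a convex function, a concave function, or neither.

convex

f is quadratic, so its Hessian is the constant matrix H = [[2, 2], [2, 6]].
det(H) = 8, tr(H) = 8.
det(H) > 0 and tr(H) > 0, so H is positive definite everywhere: convex.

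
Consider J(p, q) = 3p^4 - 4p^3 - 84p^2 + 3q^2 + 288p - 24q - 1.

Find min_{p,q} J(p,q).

J(p,q) separates as A(p) + B(q) − 1, so its minimum is min A + min B − 1.
A'(p) = 12(p - 3)(p - 2)(p + 4) vanishes at p ∈ {-4, 2, 3}; B'(q) = 6q - 24 vanishes at q ∈ {4}.
Local minima of A (where A''>0): A(-4)=-1472, A(3)=243. Local minima of B: B(4)=-48.
So the global minimum of J is A(-4) + B(4) − 1 = -1472 − 48 − 1 = -1521, attained at (-4, 4).

-1521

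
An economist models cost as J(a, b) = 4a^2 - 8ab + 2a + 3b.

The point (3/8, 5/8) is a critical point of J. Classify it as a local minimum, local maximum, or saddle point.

saddle point

The Hessian of J is constant: H = [[8, -8], [-8, 0]].
det(H) = 8·0 − (-8)² = -64.
Since det(H) < 0, H is indefinite and the critical point is a saddle point.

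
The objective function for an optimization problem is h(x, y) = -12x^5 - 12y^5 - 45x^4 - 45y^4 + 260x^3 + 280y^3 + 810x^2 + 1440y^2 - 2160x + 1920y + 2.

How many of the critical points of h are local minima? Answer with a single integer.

4

h separates as a function of x plus a function of y, so ∇h=0 decouples.
∂h/∂x = -60(x - 3)(x - 1)(x + 3)(x + 4) = 0 at x ∈ {-4, -3, 1, 3}; ∂h/∂y = -60(y - 4)(y + 1)(y + 2)(y + 4) = 0 at y ∈ {-4, -2, -1, 4}.
The Hessian is diagonal: diag(h_xx, h_yy). Second derivatives: h_xx(-4)=2100, h_xx(-3)=-1440, h_xx(1)=2400, h_xx(3)=-5040; h_yy(-4)=2880, h_yy(-2)=-720, h_yy(-1)=900, h_yy(4)=-14400.
Local minima occur where both diagonal entries positive: (-4, -4), (-4, -1), (1, -4), (1, -1). Count: 4.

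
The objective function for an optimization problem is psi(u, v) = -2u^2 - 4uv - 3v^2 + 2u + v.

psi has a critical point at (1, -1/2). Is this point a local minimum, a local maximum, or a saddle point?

local maximum

The Hessian of psi is constant: H = [[-4, -4], [-4, -6]].
det(H) = (-4)·(-6) − (-4)² = 8.
det(H) > 0 and tr(H) = -10 < 0, so H is negative definite and the point is a local maximum.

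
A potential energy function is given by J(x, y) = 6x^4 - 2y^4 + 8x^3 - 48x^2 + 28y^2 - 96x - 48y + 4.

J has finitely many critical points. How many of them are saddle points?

5

J separates as a function of x plus a function of y, so ∇J=0 decouples.
∂J/∂x = 24(x - 2)(x + 1)(x + 2) = 0 at x ∈ {-2, -1, 2}; ∂J/∂y = -8(y - 2)(y - 1)(y + 3) = 0 at y ∈ {-3, 1, 2}.
The Hessian is diagonal: diag(J_xx, J_yy). Second derivatives: J_xx(-2)=96, J_xx(-1)=-72, J_xx(2)=288; J_yy(-3)=-160, J_yy(1)=32, J_yy(2)=-40.
Saddle points occur where the two diagonal entries have opposite signs: (-2, -3), (-2, 2), (-1, 1), (2, -3), (2, 2). Count: 5.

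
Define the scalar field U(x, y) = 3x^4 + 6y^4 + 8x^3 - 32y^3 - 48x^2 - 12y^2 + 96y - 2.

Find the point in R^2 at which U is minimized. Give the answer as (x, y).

U(x,y) separates as P(x) + Q(y) − 2, so its minimum is min P + min Q − 2.
P'(x) = 12x(x - 2)(x + 4) vanishes at x ∈ {-4, 0, 2}; Q'(y) = 24(y - 4)(y - 1)(y + 1) vanishes at y ∈ {-1, 1, 4}.
Local minima of P (where P''>0): P(-4)=-512, P(2)=-80. Local minima of Q: Q(-1)=-70, Q(4)=-320.
So the global minimum of U is P(-4) + Q(4) − 2 = -512 − 320 − 2 = -834, attained at (-4, 4).

(-4, 4)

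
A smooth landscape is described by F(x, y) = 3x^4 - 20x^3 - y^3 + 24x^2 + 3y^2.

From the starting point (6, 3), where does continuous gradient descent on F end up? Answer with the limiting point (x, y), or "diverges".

diverges

F is separable, so gradient descent decouples: x follows -∂F/∂x, y follows -∂F/∂y.
∂F/∂x = 12x(x - 4)(x - 1); at x=6 this is 720, so x decreases.
∂F/∂y = -3y(y - 2); at y=3 this is -9, so y increases.
The y-coordinate has no critical point in that direction and runs off to infinity.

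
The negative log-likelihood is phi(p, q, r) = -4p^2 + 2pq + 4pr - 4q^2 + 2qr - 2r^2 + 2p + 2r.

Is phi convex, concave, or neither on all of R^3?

concave

phi is quadratic, so its Hessian is the constant matrix H = [[-8, 2, 4], [2, -8, 2], [4, 2, -4]].
Leading principal minors: -8, 60, -48.
Signs alternate −, +, − ⇒ H ≺ 0 ⇒ concave.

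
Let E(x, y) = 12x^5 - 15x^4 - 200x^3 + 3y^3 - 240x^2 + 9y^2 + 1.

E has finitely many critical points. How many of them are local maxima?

E separates as a function of x plus a function of y, so ∇E=0 decouples.
∂E/∂x = 60x(x - 4)(x + 1)(x + 2) = 0 at x ∈ {-2, -1, 0, 4}; ∂E/∂y = 9y(y + 2) = 0 at y ∈ {-2, 0}.
The Hessian is diagonal: diag(E_xx, E_yy). Second derivatives: E_xx(-2)=-720, E_xx(-1)=300, E_xx(0)=-480, E_xx(4)=7200; E_yy(-2)=-18, E_yy(0)=18.
Local maxima occur where both diagonal entries negative: (-2, -2), (0, -2). Count: 2.

2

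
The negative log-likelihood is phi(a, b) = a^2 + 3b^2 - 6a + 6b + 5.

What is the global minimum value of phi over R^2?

-7

phi(a,b) separates as P(a) + Q(b) + 5, so its minimum is min P + min Q + 5.
P'(a) = 2a - 6 vanishes at a ∈ {3}; Q'(b) = 6b + 6 vanishes at b ∈ {-1}.
Local minima of P (where P''>0): P(3)=-9. Local minima of Q: Q(-1)=-3.
So the global minimum of phi is P(3) + Q(-1) + 5 = -9 − 3 + 5 = -7, attained at (3, -1).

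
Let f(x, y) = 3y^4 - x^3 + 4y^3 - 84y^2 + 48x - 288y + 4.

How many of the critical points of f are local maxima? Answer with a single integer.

f separates as a function of x plus a function of y, so ∇f=0 decouples.
∂f/∂x = -3(x - 4)(x + 4) = 0 at x ∈ {-4, 4}; ∂f/∂y = 12(y - 4)(y + 2)(y + 3) = 0 at y ∈ {-3, -2, 4}.
The Hessian is diagonal: diag(f_xx, f_yy). Second derivatives: f_xx(-4)=24, f_xx(4)=-24; f_yy(-3)=84, f_yy(-2)=-72, f_yy(4)=504.
Local maxima occur where both diagonal entries negative: (4, -2). Count: 1.

1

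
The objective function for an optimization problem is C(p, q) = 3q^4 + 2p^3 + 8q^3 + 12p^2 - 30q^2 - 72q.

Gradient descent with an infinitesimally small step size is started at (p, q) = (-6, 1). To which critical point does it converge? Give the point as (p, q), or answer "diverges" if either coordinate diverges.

diverges

C is separable, so gradient descent decouples: p follows -∂C/∂p, q follows -∂C/∂q.
∂C/∂p = 6p(p + 4); at p=-6 this is 72, so p decreases.
∂C/∂q = 12(q - 2)(q + 1)(q + 3); at q=1 this is -96, so q increases.
The p-coordinate has no critical point in that direction and runs off to infinity.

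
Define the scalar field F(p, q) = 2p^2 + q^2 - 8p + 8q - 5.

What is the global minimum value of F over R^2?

-29

F(p,q) separates as A(p) + B(q) − 5, so its minimum is min A + min B − 5.
A'(p) = 4p - 8 vanishes at p ∈ {2}; B'(q) = 2q + 8 vanishes at q ∈ {-4}.
Local minima of A (where A''>0): A(2)=-8. Local minima of B: B(-4)=-16.
So the global minimum of F is A(2) + B(-4) − 5 = -8 − 16 − 5 = -29, attained at (2, -4).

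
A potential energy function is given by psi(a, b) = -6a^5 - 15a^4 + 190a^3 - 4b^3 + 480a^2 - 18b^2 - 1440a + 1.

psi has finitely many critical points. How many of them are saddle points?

4

psi separates as a function of a plus a function of b, so ∇psi=0 decouples.
∂psi/∂a = -30(a - 4)(a - 1)(a + 3)(a + 4) = 0 at a ∈ {-4, -3, 1, 4}; ∂psi/∂b = -12b(b + 3) = 0 at b ∈ {-3, 0}.
The Hessian is diagonal: diag(psi_aa, psi_bb). Second derivatives: psi_aa(-4)=1200, psi_aa(-3)=-840, psi_aa(1)=1800, psi_aa(4)=-5040; psi_bb(-3)=36, psi_bb(0)=-36.
Saddle points occur where the two diagonal entries have opposite signs: (-4, 0), (-3, -3), (1, 0), (4, -3). Count: 4.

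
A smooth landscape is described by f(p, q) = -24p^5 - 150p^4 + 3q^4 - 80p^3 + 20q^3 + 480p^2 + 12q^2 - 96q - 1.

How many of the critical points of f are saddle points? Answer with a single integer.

6

f separates as a function of p plus a function of q, so ∇f=0 decouples.
∂f/∂p = -120p(p - 1)(p + 2)(p + 4) = 0 at p ∈ {-4, -2, 0, 1}; ∂f/∂q = 12(q - 1)(q + 2)(q + 4) = 0 at q ∈ {-4, -2, 1}.
The Hessian is diagonal: diag(f_pp, f_qq). Second derivatives: f_pp(-4)=4800, f_pp(-2)=-1440, f_pp(0)=960, f_pp(1)=-1800; f_qq(-4)=120, f_qq(-2)=-72, f_qq(1)=180.
Saddle points occur where the two diagonal entries have opposite signs: (-4, -2), (-2, -4), (-2, 1), (0, -2), (1, -4), (1, 1). Count: 6.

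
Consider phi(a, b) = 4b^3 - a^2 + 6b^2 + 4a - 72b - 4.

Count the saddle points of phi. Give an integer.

1

phi separates as a function of a plus a function of b, so ∇phi=0 decouples.
∂phi/∂a = -2(a - 2) = 0 at a ∈ {2}; ∂phi/∂b = 12(b - 2)(b + 3) = 0 at b ∈ {-3, 2}.
The Hessian is diagonal: diag(phi_aa, phi_bb). Second derivatives: phi_aa(2)=-2; phi_bb(-3)=-60, phi_bb(2)=60.
Saddle points occur where the two diagonal entries have opposite signs: (2, 2). Count: 1.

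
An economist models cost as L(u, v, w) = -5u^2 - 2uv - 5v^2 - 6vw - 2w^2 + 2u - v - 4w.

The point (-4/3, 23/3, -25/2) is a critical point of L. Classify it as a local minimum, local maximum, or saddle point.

The Hessian is constant: H = [[-10, -2, 0], [-2, -10, -6], [0, -6, -4]].
Leading principal minors: Δ₁ = -10, Δ₂ = 96, Δ₃ = -24.
The minors alternate sign starting negative (−, +, −), so H is negative definite: a local maximum.

local maximum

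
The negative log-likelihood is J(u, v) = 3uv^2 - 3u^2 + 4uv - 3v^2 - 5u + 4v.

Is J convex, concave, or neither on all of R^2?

The term 3uv^2 is cubic, so the Hessian is not constant.
∂²J/∂v² = 6u - 6, which takes both signs as u varies (negative for sufficiently negative u). A diagonal entry of the Hessian changing sign means the Hessian is neither positive- nor negative-semidefinite on all of R^2.

neither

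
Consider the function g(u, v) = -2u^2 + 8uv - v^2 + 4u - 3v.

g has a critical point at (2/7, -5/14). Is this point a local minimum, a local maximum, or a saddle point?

saddle point

The Hessian of g is constant: H = [[-4, 8], [8, -2]].
det(H) = (-4)·(-2) − 8² = -56.
Since det(H) < 0, H is indefinite and the critical point is a saddle point.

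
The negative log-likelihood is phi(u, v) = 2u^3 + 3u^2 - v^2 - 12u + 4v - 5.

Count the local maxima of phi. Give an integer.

phi separates as a function of u plus a function of v, so ∇phi=0 decouples.
∂phi/∂u = 6(u - 1)(u + 2) = 0 at u ∈ {-2, 1}; ∂phi/∂v = -2(v - 2) = 0 at v ∈ {2}.
The Hessian is diagonal: diag(phi_uu, phi_vv). Second derivatives: phi_uu(-2)=-18, phi_uu(1)=18; phi_vv(2)=-2.
Local maxima occur where both diagonal entries negative: (-2, 2). Count: 1.

1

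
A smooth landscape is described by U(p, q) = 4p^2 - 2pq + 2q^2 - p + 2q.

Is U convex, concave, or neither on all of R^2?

convex

U is quadratic, so its Hessian is the constant matrix H = [[8, -2], [-2, 4]].
det(H) = 28, tr(H) = 12.
det(H) > 0 and tr(H) > 0, so H is positive definite everywhere: convex.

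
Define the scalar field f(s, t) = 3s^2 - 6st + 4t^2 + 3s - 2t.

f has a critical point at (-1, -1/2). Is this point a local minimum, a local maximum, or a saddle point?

The Hessian of f is constant: H = [[6, -6], [-6, 8]].
det(H) = 6·8 − (-6)² = 12.
det(H) > 0 and tr(H) = 14 > 0, so H is positive definite and the point is a local minimum.

local minimum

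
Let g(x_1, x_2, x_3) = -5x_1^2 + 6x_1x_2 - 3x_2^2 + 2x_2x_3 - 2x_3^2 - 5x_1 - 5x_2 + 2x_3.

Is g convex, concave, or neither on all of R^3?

g is quadratic, so its Hessian is the constant matrix H = [[-10, 6, 0], [6, -6, 2], [0, 2, -4]].
Leading principal minors: -10, 24, -56.
Signs alternate −, +, − ⇒ H ≺ 0 ⇒ concave.

concave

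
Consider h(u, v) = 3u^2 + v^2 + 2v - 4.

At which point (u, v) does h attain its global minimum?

(0, -1)

h(u,v) separates as P(u) + Q(v) − 4, so its minimum is min P + min Q − 4.
P'(u) = 6u vanishes at u ∈ {0}; Q'(v) = 2v + 2 vanishes at v ∈ {-1}.
Local minima of P (where P''>0): P(0)=0. Local minima of Q: Q(-1)=-1.
So the global minimum of h is P(0) + Q(-1) − 4 = 0 − 1 − 4 = -5, attained at (0, -1).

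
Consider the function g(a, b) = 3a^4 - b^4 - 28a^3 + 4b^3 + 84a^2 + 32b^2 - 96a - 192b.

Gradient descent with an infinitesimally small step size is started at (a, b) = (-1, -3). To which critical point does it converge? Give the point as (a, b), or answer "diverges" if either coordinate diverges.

(1, 3)

g is separable, so gradient descent decouples: a follows -∂g/∂a, b follows -∂g/∂b.
∂g/∂a = 12(a - 4)(a - 2)(a - 1); at a=-1 this is -360, so a increases.
∂g/∂b = -4(b - 4)(b - 3)(b + 4); at b=-3 this is -168, so b increases.
a converges to its nearest critical value 1 (a local min of the a-part); b converges to 3. The iterate converges to (1, 3).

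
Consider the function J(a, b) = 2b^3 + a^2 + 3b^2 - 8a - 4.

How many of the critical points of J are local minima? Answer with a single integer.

1

J separates as a function of a plus a function of b, so ∇J=0 decouples.
∂J/∂a = 2(a - 4) = 0 at a ∈ {4}; ∂J/∂b = 6b(b + 1) = 0 at b ∈ {-1, 0}.
The Hessian is diagonal: diag(J_aa, J_bb). Second derivatives: J_aa(4)=2; J_bb(-1)=-6, J_bb(0)=6.
Local minima occur where both diagonal entries positive: (4, 0). Count: 1.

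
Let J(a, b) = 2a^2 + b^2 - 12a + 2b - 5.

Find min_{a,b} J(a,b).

J(a,b) separates as P(a) + Q(b) − 5, so its minimum is min P + min Q − 5.
P'(a) = 4a - 12 vanishes at a ∈ {3}; Q'(b) = 2b + 2 vanishes at b ∈ {-1}.
Local minima of P (where P''>0): P(3)=-18. Local minima of Q: Q(-1)=-1.
So the global minimum of J is P(3) + Q(-1) − 5 = -18 − 1 − 5 = -24, attained at (3, -1).

-24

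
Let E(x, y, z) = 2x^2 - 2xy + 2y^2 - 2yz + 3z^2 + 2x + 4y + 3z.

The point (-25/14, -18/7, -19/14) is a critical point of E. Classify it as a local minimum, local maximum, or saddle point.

The Hessian is constant: H = [[4, -2, 0], [-2, 4, -2], [0, -2, 6]].
Leading principal minors: Δ₁ = 4, Δ₂ = 12, Δ₃ = 56.
All leading minors are positive, so H is positive definite: a local minimum.

local minimum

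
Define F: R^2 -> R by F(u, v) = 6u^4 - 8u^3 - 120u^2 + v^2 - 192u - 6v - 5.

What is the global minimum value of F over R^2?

F(u,v) separates as P(u) + Q(v) − 5, so its minimum is min P + min Q − 5.
P'(u) = 24(u - 4)(u + 1)(u + 2) vanishes at u ∈ {-2, -1, 4}; Q'(v) = 2v - 6 vanishes at v ∈ {3}.
Local minima of P (where P''>0): P(-2)=64, P(4)=-1664. Local minima of Q: Q(3)=-9.
So the global minimum of F is P(4) + Q(3) − 5 = -1664 − 9 − 5 = -1678, attained at (4, 3).

-1678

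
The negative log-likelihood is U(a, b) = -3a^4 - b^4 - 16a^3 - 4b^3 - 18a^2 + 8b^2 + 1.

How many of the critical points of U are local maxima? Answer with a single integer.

U separates as a function of a plus a function of b, so ∇U=0 decouples.
∂U/∂a = -12a(a + 1)(a + 3) = 0 at a ∈ {-3, -1, 0}; ∂U/∂b = -4b(b - 1)(b + 4) = 0 at b ∈ {-4, 0, 1}.
The Hessian is diagonal: diag(U_aa, U_bb). Second derivatives: U_aa(-3)=-72, U_aa(-1)=24, U_aa(0)=-36; U_bb(-4)=-80, U_bb(0)=16, U_bb(1)=-20.
Local maxima occur where both diagonal entries negative: (-3, -4), (-3, 1), (0, -4), (0, 1). Count: 4.

4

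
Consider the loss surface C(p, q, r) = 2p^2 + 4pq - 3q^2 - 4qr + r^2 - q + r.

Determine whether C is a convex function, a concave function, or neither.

C is quadratic, so its Hessian is the constant matrix H = [[4, 4, 0], [4, -6, -4], [0, -4, 2]].
Leading principal minors: 4, -40, -144.
Neither pattern holds ⇒ H is indefinite ⇒ neither convex nor concave.

neither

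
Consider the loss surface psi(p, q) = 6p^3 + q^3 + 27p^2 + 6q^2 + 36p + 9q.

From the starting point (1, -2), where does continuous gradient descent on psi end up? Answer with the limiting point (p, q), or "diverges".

(-1, -1)

psi is separable, so gradient descent decouples: p follows -∂psi/∂p, q follows -∂psi/∂q.
∂psi/∂p = 18(p + 1)(p + 2); at p=1 this is 108, so p decreases.
∂psi/∂q = 3(q + 1)(q + 3); at q=-2 this is -3, so q increases.
p converges to its nearest critical value -1 (a local min of the p-part); q converges to -1. The iterate converges to (-1, -1).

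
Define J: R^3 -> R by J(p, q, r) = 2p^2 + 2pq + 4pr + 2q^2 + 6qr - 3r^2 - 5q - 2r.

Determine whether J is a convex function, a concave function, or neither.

J is quadratic, so its Hessian is the constant matrix H = [[4, 2, 4], [2, 4, 6], [4, 6, -6]].
Leading principal minors: 4, 12, -184.
Neither pattern holds ⇒ H is indefinite ⇒ neither convex nor concave.

neither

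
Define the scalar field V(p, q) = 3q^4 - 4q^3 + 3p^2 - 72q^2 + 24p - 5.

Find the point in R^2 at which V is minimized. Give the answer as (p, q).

(-4, 4)

V(p,q) separates as A(p) + B(q) − 5, so its minimum is min A + min B − 5.
A'(p) = 6p + 24 vanishes at p ∈ {-4}; B'(q) = 12q(q - 4)(q + 3) vanishes at q ∈ {-3, 0, 4}.
Local minima of A (where A''>0): A(-4)=-48. Local minima of B: B(-3)=-297, B(4)=-640.
So the global minimum of V is A(-4) + B(4) − 5 = -48 − 640 − 5 = -693, attained at (-4, 4).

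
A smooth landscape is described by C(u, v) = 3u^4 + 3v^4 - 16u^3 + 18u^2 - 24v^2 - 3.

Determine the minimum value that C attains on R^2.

C(u,v) separates as P(u) + Q(v) − 3, so its minimum is min P + min Q − 3.
P'(u) = 12u(u - 3)(u - 1) vanishes at u ∈ {0, 1, 3}; Q'(v) = 12v(v - 2)(v + 2) vanishes at v ∈ {-2, 0, 2}.
Local minima of P (where P''>0): P(0)=0, P(3)=-27. Local minima of Q: Q(-2)=-48, Q(2)=-48.
So the global minimum of C is P(3) + Q(-2) − 3 = -27 − 48 − 3 = -78, attained at (3, -2).

-78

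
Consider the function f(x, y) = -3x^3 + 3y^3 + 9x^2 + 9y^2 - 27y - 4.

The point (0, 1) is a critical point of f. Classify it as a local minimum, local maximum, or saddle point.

The mixed partial ∂²f/∂x∂y is 0, so the Hessian at any point is diag(f_xx, f_yy) = diag(18(-x + 1), 18(y + 1)).
At (0, 1): H = diag(18, 36).
Both eigenvalues are positive, so H is positive definite: a local minimum.

local minimum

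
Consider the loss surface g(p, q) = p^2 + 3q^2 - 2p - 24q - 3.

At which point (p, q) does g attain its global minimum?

g(p,q) separates as A(p) + B(q) − 3, so its minimum is min A + min B − 3.
A'(p) = 2p - 2 vanishes at p ∈ {1}; B'(q) = 6q - 24 vanishes at q ∈ {4}.
Local minima of A (where A''>0): A(1)=-1. Local minima of B: B(4)=-48.
So the global minimum of g is A(1) + B(4) − 3 = -1 − 48 − 3 = -52, attained at (1, 4).

(1, 4)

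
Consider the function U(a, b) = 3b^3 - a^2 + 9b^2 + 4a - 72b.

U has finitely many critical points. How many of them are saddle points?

U separates as a function of a plus a function of b, so ∇U=0 decouples.
∂U/∂a = -2(a - 2) = 0 at a ∈ {2}; ∂U/∂b = 9(b - 2)(b + 4) = 0 at b ∈ {-4, 2}.
The Hessian is diagonal: diag(U_aa, U_bb). Second derivatives: U_aa(2)=-2; U_bb(-4)=-54, U_bb(2)=54.
Saddle points occur where the two diagonal entries have opposite signs: (2, 2). Count: 1.

1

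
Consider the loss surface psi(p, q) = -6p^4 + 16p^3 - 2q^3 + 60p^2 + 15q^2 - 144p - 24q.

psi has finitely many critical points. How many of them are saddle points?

psi separates as a function of p plus a function of q, so ∇psi=0 decouples.
∂psi/∂p = -24(p - 3)(p - 1)(p + 2) = 0 at p ∈ {-2, 1, 3}; ∂psi/∂q = -6(q - 4)(q - 1) = 0 at q ∈ {1, 4}.
The Hessian is diagonal: diag(psi_pp, psi_qq). Second derivatives: psi_pp(-2)=-360, psi_pp(1)=144, psi_pp(3)=-240; psi_qq(1)=18, psi_qq(4)=-18.
Saddle points occur where the two diagonal entries have opposite signs: (-2, 1), (1, 4), (3, 1). Count: 3.

3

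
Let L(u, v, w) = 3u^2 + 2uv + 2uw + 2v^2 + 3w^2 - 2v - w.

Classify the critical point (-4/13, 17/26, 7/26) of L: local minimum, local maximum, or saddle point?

local minimum

The Hessian is constant: H = [[6, 2, 2], [2, 4, 0], [2, 0, 6]].
Leading principal minors: Δ₁ = 6, Δ₂ = 20, Δ₃ = 104.
All leading minors are positive, so H is positive definite: a local minimum.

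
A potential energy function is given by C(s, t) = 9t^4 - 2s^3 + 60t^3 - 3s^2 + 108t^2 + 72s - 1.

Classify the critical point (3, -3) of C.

saddle point

The mixed partial ∂²C/∂s∂t is 0, so the Hessian at any point is diag(C_ss, C_tt) = diag(-6(2s + 1), 36(3t^2 + 10t + 6)).
At (3, -3): H = diag(-42, 108).
The eigenvalues have opposite signs, so H is indefinite: a saddle point.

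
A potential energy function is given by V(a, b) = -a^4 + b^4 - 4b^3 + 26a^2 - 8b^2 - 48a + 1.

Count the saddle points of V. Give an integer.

V separates as a function of a plus a function of b, so ∇V=0 decouples.
∂V/∂a = -4(a - 3)(a - 1)(a + 4) = 0 at a ∈ {-4, 1, 3}; ∂V/∂b = 4b(b - 4)(b + 1) = 0 at b ∈ {-1, 0, 4}.
The Hessian is diagonal: diag(V_aa, V_bb). Second derivatives: V_aa(-4)=-140, V_aa(1)=40, V_aa(3)=-56; V_bb(-1)=20, V_bb(0)=-16, V_bb(4)=80.
Saddle points occur where the two diagonal entries have opposite signs: (-4, -1), (-4, 4), (1, 0), (3, -1), (3, 4). Count: 5.

5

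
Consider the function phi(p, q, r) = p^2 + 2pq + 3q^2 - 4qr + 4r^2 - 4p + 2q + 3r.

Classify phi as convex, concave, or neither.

convex

phi is quadratic, so its Hessian is the constant matrix H = [[2, 2, 0], [2, 6, -4], [0, -4, 8]].
Leading principal minors: 2, 8, 32.
All positive ⇒ H ≻ 0 ⇒ convex.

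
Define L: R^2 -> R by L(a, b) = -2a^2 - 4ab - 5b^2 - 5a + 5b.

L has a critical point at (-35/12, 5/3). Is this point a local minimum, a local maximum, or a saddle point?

local maximum

The Hessian of L is constant: H = [[-4, -4], [-4, -10]].
det(H) = (-4)·(-10) − (-4)² = 24.
det(H) > 0 and tr(H) = -14 < 0, so H is negative definite and the point is a local maximum.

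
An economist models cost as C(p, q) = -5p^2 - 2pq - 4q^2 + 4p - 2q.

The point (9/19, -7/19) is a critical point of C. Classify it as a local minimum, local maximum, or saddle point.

local maximum

The Hessian of C is constant: H = [[-10, -2], [-2, -8]].
det(H) = (-10)·(-8) − (-2)² = 76.
det(H) > 0 and tr(H) = -18 < 0, so H is negative definite and the point is a local maximum.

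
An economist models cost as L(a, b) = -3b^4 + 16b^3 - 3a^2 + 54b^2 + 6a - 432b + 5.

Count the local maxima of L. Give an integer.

2

L separates as a function of a plus a function of b, so ∇L=0 decouples.
∂L/∂a = -6(a - 1) = 0 at a ∈ {1}; ∂L/∂b = -12(b - 4)(b - 3)(b + 3) = 0 at b ∈ {-3, 3, 4}.
The Hessian is diagonal: diag(L_aa, L_bb). Second derivatives: L_aa(1)=-6; L_bb(-3)=-504, L_bb(3)=72, L_bb(4)=-84.
Local maxima occur where both diagonal entries negative: (1, -3), (1, 4). Count: 2.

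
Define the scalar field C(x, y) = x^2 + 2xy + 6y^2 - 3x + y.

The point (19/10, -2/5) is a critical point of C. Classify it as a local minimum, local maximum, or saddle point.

local minimum

The Hessian of C is constant: H = [[2, 2], [2, 12]].
det(H) = 2·12 − 2² = 20.
det(H) > 0 and tr(H) = 14 > 0, so H is positive definite and the point is a local minimum.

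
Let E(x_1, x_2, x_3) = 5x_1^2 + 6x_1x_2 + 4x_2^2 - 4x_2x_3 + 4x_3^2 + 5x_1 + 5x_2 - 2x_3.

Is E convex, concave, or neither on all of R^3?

E is quadratic, so its Hessian is the constant matrix H = [[10, 6, 0], [6, 8, -4], [0, -4, 8]].
Leading principal minors: 10, 44, 192.
All positive ⇒ H ≻ 0 ⇒ convex.

convex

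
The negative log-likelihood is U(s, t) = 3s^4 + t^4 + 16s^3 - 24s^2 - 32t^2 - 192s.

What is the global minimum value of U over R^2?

-560

U(s,t) separates as P(s) + Q(t), so its minimum is min P + min Q.
P'(s) = 12(s - 2)(s + 2)(s + 4) vanishes at s ∈ {-4, -2, 2}; Q'(t) = 4t(t - 4)(t + 4) vanishes at t ∈ {-4, 0, 4}.
Local minima of P (where P''>0): P(-4)=128, P(2)=-304. Local minima of Q: Q(-4)=-256, Q(4)=-256.
So the global minimum of U is P(2) + Q(-4) = -304 − 256 = -560, attained at (2, -4).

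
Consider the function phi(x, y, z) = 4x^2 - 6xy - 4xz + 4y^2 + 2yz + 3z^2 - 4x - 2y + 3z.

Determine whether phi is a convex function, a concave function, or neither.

phi is quadratic, so its Hessian is the constant matrix H = [[8, -6, -4], [-6, 8, 2], [-4, 2, 6]].
Leading principal minors: 8, 28, 104.
All positive ⇒ H ≻ 0 ⇒ convex.

convex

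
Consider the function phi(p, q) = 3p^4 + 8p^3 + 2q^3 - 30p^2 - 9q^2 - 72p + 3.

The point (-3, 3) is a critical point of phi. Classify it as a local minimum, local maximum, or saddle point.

The mixed partial ∂²phi/∂p∂q is 0, so the Hessian at any point is diag(phi_pp, phi_qq) = diag(12(3p^2 + 4p - 5), 6(2q - 3)).
At (-3, 3): H = diag(120, 18).
Both eigenvalues are positive, so H is positive definite: a local minimum.

local minimum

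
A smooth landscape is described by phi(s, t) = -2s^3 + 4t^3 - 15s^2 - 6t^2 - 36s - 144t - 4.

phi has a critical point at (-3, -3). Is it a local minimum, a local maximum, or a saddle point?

The mixed partial ∂²phi/∂s∂t is 0, so the Hessian at any point is diag(phi_ss, phi_tt) = diag(-6(2s + 5), 12(2t - 1)).
At (-3, -3): H = diag(6, -84).
The eigenvalues have opposite signs, so H is indefinite: a saddle point.

saddle point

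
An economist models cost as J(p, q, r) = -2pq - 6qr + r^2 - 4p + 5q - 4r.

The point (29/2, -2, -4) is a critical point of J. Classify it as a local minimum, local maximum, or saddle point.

The Hessian is constant: H = [[0, -2, 0], [-2, 0, -6], [0, -6, 2]].
Leading principal minors: Δ₁ = 0, Δ₂ = -4, Δ₃ = -8.
The minors fit neither the all-positive nor the alternating-sign pattern, so H is indefinite: a saddle point.

saddle point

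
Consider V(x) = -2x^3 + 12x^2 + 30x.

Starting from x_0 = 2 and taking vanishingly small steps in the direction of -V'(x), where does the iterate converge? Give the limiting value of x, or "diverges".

-1

V'(x) = -6(x - 5)(x + 1), so V'(2) = 54.
Gradient descent moves in the -V' direction, i.e. x is decreasing.
The nearest critical point in that direction is x = -1, where V'' = 36 > 0 (a local minimum). The iterate converges there.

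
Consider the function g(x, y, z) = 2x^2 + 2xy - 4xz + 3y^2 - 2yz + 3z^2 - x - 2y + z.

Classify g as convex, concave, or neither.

convex

g is quadratic, so its Hessian is the constant matrix H = [[4, 2, -4], [2, 6, -2], [-4, -2, 6]].
Leading principal minors: 4, 20, 40.
All positive ⇒ H ≻ 0 ⇒ convex.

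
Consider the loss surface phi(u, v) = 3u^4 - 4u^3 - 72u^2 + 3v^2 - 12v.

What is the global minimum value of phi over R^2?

phi(u,v) separates as P(u) + Q(v), so its minimum is min P + min Q.
P'(u) = 12u(u - 4)(u + 3) vanishes at u ∈ {-3, 0, 4}; Q'(v) = 6v - 12 vanishes at v ∈ {2}.
Local minima of P (where P''>0): P(-3)=-297, P(4)=-640. Local minima of Q: Q(2)=-12.
So the global minimum of phi is P(4) + Q(2) = -640 − 12 = -652, attained at (4, 2).

-652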